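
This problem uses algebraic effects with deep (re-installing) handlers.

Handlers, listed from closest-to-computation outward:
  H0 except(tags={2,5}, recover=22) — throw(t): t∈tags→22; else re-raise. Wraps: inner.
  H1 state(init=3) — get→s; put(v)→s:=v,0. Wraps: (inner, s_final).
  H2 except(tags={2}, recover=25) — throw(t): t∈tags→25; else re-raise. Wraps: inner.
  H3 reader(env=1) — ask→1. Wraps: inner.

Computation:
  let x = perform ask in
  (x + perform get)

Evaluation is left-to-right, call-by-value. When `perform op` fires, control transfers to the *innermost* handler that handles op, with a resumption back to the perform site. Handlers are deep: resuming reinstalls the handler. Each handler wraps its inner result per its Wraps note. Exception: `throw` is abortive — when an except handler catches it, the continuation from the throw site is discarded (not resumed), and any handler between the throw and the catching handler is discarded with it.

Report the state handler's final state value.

Working:
ask @ H3 ⇒ 1
get @ H1 ⇒ 3
H0 returns 4
H1 returns (4, 3)
H2 returns (4, 3)
H3 returns (4, 3)
= (4, 3)

Answer: 3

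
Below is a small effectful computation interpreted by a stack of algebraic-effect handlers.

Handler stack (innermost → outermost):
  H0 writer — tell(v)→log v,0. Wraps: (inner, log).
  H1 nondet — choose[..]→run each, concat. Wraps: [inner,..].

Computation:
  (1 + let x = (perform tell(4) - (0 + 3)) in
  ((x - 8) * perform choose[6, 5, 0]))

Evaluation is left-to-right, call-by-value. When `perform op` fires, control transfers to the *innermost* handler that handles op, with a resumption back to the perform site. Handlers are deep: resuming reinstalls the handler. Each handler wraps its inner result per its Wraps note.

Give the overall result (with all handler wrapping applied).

Evaluation trace:
tell(4) @ H0 ⇒ log+=4
choose[6, 5, 0] @ H1
  branch[0] choose=6:
    H0 returns (-65, (4))
    H1 returns [(-65, (4))]
  branch[1] choose=5:
    H0 returns (-54, (4))
    H1 returns [(-54, (4))]
  branch[2] choose=0:
    H0 returns (1, (4))
    H1 returns [(1, (4))]
= [(-65, (4)), (-54, (4)), (1, (4))]

Answer: [(-65, (4)), (-54, (4)), (1, (4))]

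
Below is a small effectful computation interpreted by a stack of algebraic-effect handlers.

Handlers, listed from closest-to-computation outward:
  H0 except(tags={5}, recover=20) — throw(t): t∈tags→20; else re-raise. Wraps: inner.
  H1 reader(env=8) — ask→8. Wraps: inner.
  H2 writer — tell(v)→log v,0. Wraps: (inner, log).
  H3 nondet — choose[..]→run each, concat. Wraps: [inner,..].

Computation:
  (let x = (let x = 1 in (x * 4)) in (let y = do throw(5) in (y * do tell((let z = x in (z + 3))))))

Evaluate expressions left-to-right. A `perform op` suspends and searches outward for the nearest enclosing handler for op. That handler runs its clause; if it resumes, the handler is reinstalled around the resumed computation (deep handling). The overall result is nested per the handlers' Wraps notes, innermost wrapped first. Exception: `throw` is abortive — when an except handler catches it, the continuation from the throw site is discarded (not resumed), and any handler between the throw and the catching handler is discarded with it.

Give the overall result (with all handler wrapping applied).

Working:
throw(5) @ H0 caught ⇒ 20
H1 returns 20
H2 returns (20, ())
H3 returns [(20, ())]
= [(20, ())]

Answer: [(20, ())]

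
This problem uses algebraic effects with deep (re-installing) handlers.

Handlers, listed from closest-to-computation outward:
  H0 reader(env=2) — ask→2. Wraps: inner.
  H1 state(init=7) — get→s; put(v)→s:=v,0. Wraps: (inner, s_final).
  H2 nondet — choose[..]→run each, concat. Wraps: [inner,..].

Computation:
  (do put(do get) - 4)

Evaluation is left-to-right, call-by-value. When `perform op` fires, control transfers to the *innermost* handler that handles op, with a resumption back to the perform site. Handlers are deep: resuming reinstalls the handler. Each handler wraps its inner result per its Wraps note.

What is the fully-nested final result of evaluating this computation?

Answer: [(-4, 7)]

Step-by-step:
get @ H1 ⇒ 7
put(7) @ H1 ⇒ s:=7
H0 returns -4
H1 returns (-4, 7)
H2 returns [(-4, 7)]
= [(-4, 7)]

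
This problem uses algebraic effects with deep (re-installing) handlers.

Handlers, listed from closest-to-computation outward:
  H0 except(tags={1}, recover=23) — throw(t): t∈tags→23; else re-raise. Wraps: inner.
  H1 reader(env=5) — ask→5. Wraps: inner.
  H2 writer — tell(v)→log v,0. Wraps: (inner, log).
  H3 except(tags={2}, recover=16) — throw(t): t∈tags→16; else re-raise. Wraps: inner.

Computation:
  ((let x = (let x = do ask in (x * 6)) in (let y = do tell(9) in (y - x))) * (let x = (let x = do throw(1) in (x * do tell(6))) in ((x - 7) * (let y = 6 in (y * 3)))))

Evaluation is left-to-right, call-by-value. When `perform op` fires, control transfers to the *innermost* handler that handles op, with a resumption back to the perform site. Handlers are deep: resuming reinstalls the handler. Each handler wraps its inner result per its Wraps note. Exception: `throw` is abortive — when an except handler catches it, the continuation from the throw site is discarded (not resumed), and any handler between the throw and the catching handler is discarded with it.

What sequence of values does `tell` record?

Step-by-step:
ask @ H1 ⇒ 5
tell(9) @ H2 ⇒ log+=9
throw(1) @ H0 caught ⇒ 23
H1 returns 23
H2 returns (23, (9))
H3 returns (23, (9))
= (23, (9))

Answer: (9)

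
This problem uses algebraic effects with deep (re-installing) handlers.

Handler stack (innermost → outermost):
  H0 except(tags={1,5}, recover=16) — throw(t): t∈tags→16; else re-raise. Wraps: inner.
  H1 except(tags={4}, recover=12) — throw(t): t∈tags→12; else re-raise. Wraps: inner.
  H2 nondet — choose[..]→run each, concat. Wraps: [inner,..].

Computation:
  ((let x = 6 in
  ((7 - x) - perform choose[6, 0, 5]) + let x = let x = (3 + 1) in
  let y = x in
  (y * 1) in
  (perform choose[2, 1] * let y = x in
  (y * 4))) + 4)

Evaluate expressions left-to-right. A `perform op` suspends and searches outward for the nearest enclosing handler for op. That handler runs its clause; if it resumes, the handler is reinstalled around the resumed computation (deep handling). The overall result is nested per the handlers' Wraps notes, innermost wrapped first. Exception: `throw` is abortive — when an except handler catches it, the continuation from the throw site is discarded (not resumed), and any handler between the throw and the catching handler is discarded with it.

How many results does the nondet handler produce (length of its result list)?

Evaluation trace:
choose[6, 0, 5] @ H2
  branch[0] choose=6:
    choose[2, 1] @ H2
      branch[0] choose=2:
        H0 returns 31
        H1 returns 31
        H2 returns [31]
      branch[1] choose=1:
        H0 returns 15
        H1 returns 15
        H2 returns [15]
  branch[1] choose=0:
    choose[2, 1] @ H2
      branch[0] choose=2:
        H0 returns 37
        H1 returns 37
        H2 returns [37]
      branch[1] choose=1:
        H0 returns 21
        H1 returns 21
        H2 returns [21]
  branch[2] choose=5:
    choose[2, 1] @ H2
      branch[0] choose=2:
        H0 returns 32
        H1 returns 32
        H2 returns [32]
      branch[1] choose=1:
        H0 returns 16
        H1 returns 16
        H2 returns [16]
= [31, 15, 37, 21, 32, 16]

Answer: 6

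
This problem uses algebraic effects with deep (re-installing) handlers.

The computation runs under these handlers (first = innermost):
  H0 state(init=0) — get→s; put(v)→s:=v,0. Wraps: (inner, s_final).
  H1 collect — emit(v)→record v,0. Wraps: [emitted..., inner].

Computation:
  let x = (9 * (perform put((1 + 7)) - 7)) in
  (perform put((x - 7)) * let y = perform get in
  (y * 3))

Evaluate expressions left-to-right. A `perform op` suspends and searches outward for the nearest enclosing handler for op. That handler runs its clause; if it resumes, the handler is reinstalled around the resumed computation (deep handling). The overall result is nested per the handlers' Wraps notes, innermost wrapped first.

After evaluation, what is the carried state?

Working:
put(8) @ H0 ⇒ s:=8
put(-70) @ H0 ⇒ s:=-70
get @ H0 ⇒ -70
H0 returns (0, -70)
H1 returns [(0, -70)]
= [(0, -70)]

Answer: -70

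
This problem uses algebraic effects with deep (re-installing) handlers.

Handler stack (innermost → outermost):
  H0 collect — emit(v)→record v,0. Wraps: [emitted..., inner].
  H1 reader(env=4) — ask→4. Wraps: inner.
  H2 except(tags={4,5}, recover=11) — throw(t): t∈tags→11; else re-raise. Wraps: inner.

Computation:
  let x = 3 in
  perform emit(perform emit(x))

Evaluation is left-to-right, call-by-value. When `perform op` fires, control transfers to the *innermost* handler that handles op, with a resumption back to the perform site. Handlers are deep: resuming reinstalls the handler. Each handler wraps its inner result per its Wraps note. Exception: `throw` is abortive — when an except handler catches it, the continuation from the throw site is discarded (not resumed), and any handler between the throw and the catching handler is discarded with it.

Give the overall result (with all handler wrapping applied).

Answer: [3, 0, 0]

Working:
emit(3) @ H0 ⇒ out+=3
emit(0) @ H0 ⇒ out+=0
H0 returns [3, 0, 0]
H1 returns [3, 0, 0]
H2 returns [3, 0, 0]
= [3, 0, 0]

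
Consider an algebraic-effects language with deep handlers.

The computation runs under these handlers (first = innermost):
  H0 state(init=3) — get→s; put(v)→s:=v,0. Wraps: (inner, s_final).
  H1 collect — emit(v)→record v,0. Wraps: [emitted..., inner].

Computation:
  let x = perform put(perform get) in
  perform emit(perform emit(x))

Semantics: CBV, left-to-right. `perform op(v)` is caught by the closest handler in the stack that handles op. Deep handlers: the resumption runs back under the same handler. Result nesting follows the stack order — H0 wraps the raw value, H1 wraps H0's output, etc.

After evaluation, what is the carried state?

Evaluation trace:
get @ H0 ⇒ 3
put(3) @ H0 ⇒ s:=3
emit(0) @ H1 ⇒ out+=0
emit(0) @ H1 ⇒ out+=0
H0 returns (0, 3)
H1 returns [0, 0, (0, 3)]
= [0, 0, (0, 3)]

Answer: 3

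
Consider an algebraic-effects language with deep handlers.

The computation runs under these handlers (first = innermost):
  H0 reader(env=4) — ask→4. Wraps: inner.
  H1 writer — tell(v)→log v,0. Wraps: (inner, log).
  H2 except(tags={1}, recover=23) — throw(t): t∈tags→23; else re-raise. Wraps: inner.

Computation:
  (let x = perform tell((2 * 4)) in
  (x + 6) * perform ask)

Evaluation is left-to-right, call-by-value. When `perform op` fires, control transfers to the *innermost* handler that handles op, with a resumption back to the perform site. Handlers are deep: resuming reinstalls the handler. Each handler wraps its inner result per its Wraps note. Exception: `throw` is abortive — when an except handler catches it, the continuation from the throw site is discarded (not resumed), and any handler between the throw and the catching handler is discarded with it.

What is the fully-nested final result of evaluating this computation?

Step-by-step:
tell(8) @ H1 ⇒ log+=8
ask @ H0 ⇒ 4
H0 returns 24
H1 returns (24, (8))
H2 returns (24, (8))
= (24, (8))

Answer: (24, (8))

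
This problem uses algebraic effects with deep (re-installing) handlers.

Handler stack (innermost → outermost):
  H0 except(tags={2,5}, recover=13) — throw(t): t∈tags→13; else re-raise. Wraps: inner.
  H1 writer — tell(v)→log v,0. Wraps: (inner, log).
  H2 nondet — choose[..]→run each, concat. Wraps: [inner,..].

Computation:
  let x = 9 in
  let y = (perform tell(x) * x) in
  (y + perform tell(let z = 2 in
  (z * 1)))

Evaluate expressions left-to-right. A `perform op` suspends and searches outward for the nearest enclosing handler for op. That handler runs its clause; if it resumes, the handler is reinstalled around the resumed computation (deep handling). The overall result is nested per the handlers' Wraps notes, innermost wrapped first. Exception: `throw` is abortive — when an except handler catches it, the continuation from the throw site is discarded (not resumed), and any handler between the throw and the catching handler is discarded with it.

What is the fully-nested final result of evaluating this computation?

Answer: [(0, (9, 2))]

Step-by-step:
tell(9) @ H1 ⇒ log+=9
tell(2) @ H1 ⇒ log+=2
H0 returns 0
H1 returns (0, (9, 2))
H2 returns [(0, (9, 2))]
= [(0, (9, 2))]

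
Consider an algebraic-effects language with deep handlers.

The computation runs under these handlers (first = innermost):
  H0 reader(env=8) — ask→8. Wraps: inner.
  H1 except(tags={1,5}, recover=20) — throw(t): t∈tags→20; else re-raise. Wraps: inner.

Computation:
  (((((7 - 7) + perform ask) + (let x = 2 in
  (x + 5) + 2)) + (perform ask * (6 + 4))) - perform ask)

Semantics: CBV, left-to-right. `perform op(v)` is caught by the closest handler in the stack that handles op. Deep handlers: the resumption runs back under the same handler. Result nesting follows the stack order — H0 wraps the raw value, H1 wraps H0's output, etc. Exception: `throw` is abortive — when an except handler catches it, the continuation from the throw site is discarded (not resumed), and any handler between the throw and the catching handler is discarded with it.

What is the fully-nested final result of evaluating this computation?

Working:
ask @ H0 ⇒ 8
ask @ H0 ⇒ 8
ask @ H0 ⇒ 8
H0 returns 89
H1 returns 89
= 89

Answer: 89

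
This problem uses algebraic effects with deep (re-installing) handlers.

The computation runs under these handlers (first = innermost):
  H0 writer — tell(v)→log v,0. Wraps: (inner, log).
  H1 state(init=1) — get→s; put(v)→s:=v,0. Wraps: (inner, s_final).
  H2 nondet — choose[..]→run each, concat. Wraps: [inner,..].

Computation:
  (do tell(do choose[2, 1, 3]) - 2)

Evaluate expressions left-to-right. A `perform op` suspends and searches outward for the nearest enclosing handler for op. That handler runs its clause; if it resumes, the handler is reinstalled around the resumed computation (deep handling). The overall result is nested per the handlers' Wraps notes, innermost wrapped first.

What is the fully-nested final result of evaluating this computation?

Step-by-step:
choose[2, 1, 3] @ H2
  branch[0] choose=2:
    tell(2) @ H0 ⇒ log+=2
    H0 returns (-2, (2))
    H1 returns ((-2, (2)), 1)
    H2 returns [((-2, (2)), 1)]
  branch[1] choose=1:
    tell(1) @ H0 ⇒ log+=1
    H0 returns (-2, (1))
    H1 returns ((-2, (1)), 1)
    H2 returns [((-2, (1)), 1)]
  branch[2] choose=3:
    tell(3) @ H0 ⇒ log+=3
    H0 returns (-2, (3))
    H1 returns ((-2, (3)), 1)
    H2 returns [((-2, (3)), 1)]
= [((-2, (2)), 1), ((-2, (1)), 1), ((-2, (3)), 1)]

Answer: [((-2, (2)), 1), ((-2, (1)), 1), ((-2, (3)), 1)]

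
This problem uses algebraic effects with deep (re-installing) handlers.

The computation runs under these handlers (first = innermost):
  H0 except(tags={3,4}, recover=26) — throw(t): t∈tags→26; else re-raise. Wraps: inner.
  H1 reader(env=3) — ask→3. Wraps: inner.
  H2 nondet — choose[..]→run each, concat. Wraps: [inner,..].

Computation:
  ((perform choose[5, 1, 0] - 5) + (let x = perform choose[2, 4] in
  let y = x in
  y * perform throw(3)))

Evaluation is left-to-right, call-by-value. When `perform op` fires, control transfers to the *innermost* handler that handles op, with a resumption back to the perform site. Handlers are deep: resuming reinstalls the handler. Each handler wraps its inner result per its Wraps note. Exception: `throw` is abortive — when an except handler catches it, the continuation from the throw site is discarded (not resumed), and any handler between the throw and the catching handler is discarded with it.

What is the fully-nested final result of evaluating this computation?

Evaluation trace:
choose[5, 1, 0] @ H2
  branch[0] choose=5:
    choose[2, 4] @ H2
      branch[0] choose=2:
        throw(3) @ H0 caught ⇒ 26
        H1 returns 26
        H2 returns [26]
      branch[1] choose=4:
        throw(3) @ H0 caught ⇒ 26
        H1 returns 26
        H2 returns [26]
  branch[1] choose=1:
    choose[2, 4] @ H2
      branch[0] choose=2:
        throw(3) @ H0 caught ⇒ 26
        H1 returns 26
        H2 returns [26]
      branch[1] choose=4:
        throw(3) @ H0 caught ⇒ 26
        H1 returns 26
        H2 returns [26]
  branch[2] choose=0:
    choose[2, 4] @ H2
      branch[0] choose=2:
        throw(3) @ H0 caught ⇒ 26
        H1 returns 26
        H2 returns [26]
      branch[1] choose=4:
        throw(3) @ H0 caught ⇒ 26
        H1 returns 26
        H2 returns [26]
= [26, 26, 26, 26, 26, 26]

Answer: [26, 26, 26, 26, 26, 26]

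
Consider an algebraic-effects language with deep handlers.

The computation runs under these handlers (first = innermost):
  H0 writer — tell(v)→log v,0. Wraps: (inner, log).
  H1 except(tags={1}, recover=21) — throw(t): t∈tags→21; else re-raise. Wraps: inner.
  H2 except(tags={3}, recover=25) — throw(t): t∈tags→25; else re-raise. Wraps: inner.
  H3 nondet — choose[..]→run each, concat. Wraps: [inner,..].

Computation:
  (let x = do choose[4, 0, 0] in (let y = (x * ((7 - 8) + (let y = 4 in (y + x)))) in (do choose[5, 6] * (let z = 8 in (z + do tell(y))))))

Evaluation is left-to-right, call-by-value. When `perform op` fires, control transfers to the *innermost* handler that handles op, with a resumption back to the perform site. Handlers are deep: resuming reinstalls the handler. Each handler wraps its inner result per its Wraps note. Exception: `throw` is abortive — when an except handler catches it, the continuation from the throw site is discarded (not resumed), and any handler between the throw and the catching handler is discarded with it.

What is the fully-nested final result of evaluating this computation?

Answer: [(40, (28)), (48, (28)), (40, (0)), (48, (0)), (40, (0)), (48, (0))]

Step-by-step:
choose[4, 0, 0] @ H3
  branch[0] choose=4:
    choose[5, 6] @ H3
      branch[0] choose=5:
        tell(28) @ H0 ⇒ log+=28
        H0 returns (40, (28))
        H1 returns (40, (28))
        H2 returns (40, (28))
        H3 returns [(40, (28))]
      branch[1] choose=6:
        tell(28) @ H0 ⇒ log+=28
        H0 returns (48, (28))
        H1 returns (48, (28))
        H2 returns (48, (28))
        H3 returns [(48, (28))]
  branch[1] choose=0:
    choose[5, 6] @ H3
      branch[0] choose=5:
        tell(0) @ H0 ⇒ log+=0
        H0 returns (40, (0))
        H1 returns (40, (0))
        H2 returns (40, (0))
        H3 returns [(40, (0))]
      branch[1] choose=6:
        tell(0) @ H0 ⇒ log+=0
        H0 returns (48, (0))
        H1 returns (48, (0))
        H2 returns (48, (0))
        H3 returns [(48, (0))]
  branch[2] choose=0:
    choose[5, 6] @ H3
      branch[0] choose=5:
        tell(0) @ H0 ⇒ log+=0
        H0 returns (40, (0))
        H1 returns (40, (0))
        H2 returns (40, (0))
        H3 returns [(40, (0))]
      branch[1] choose=6:
        tell(0) @ H0 ⇒ log+=0
        H0 returns (48, (0))
        H1 returns (48, (0))
        H2 returns (48, (0))
        H3 returns [(48, (0))]
= [(40, (28)), (48, (28)), (40, (0)), (48, (0)), (40, (0)), (48, (0))]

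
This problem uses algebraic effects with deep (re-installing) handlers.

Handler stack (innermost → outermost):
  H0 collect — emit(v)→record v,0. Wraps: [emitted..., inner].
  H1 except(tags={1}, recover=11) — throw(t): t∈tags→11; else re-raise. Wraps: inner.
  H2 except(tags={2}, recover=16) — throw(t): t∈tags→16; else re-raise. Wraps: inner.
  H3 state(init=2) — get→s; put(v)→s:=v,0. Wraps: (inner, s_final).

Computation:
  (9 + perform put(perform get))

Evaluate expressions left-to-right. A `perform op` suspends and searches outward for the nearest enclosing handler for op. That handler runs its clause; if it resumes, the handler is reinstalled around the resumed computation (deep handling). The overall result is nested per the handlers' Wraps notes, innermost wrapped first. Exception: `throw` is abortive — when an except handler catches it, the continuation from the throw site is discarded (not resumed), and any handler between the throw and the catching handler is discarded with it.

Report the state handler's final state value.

Working:
get @ H3 ⇒ 2
put(2) @ H3 ⇒ s:=2
H0 returns [9]
H1 returns [9]
H2 returns [9]
H3 returns ([9], 2)
= ([9], 2)

Answer: 2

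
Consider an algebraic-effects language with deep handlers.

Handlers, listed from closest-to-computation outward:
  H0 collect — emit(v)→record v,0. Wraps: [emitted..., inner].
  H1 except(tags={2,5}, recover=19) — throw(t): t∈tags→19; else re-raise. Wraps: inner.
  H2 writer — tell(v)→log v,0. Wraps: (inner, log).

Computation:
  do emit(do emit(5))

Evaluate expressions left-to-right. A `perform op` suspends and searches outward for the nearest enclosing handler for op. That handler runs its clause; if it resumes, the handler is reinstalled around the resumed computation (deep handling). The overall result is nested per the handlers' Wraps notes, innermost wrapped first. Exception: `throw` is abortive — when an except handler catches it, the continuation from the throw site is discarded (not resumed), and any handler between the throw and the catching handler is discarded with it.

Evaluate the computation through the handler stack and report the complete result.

Answer: ([5, 0, 0], ())

Evaluation trace:
emit(5) @ H0 ⇒ out+=5
emit(0) @ H0 ⇒ out+=0
H0 returns [5, 0, 0]
H1 returns [5, 0, 0]
H2 returns ([5, 0, 0], ())
= ([5, 0, 0], ())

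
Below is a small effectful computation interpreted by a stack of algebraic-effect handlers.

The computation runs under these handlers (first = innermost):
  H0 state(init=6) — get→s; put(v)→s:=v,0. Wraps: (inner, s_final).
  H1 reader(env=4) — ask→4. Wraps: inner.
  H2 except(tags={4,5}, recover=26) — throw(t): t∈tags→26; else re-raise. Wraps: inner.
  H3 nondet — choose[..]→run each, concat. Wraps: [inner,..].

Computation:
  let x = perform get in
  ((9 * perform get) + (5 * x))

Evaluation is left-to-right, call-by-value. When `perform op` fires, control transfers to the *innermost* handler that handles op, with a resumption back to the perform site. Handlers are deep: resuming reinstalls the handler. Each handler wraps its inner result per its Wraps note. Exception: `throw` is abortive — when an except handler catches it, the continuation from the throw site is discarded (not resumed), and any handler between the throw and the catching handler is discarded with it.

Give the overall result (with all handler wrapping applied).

Answer: [(84, 6)]

Working:
get @ H0 ⇒ 6
get @ H0 ⇒ 6
H0 returns (84, 6)
H1 returns (84, 6)
H2 returns (84, 6)
H3 returns [(84, 6)]
= [(84, 6)]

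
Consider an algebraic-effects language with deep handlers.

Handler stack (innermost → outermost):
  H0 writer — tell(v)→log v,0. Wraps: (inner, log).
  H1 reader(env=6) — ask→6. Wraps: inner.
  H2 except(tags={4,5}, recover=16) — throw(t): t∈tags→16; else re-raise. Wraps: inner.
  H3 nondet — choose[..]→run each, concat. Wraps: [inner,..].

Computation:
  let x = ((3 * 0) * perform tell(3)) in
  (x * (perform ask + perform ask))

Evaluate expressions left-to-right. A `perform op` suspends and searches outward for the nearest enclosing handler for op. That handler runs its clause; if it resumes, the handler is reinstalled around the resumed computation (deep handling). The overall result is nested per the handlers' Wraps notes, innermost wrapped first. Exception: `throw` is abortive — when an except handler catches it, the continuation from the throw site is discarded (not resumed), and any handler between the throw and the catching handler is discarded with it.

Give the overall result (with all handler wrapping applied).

Answer: [(0, (3))]

Evaluation trace:
tell(3) @ H0 ⇒ log+=3
ask @ H1 ⇒ 6
ask @ H1 ⇒ 6
H0 returns (0, (3))
H1 returns (0, (3))
H2 returns (0, (3))
H3 returns [(0, (3))]
= [(0, (3))]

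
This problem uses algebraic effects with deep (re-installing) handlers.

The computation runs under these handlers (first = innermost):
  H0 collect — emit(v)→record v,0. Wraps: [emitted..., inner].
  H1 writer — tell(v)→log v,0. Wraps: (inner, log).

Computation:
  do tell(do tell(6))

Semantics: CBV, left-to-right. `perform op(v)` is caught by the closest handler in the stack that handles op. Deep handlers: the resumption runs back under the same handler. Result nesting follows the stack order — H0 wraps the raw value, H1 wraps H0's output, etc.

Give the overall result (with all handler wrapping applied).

Answer: ([0], (6, 0))

Evaluation trace:
tell(6) @ H1 ⇒ log+=6
tell(0) @ H1 ⇒ log+=0
H0 returns [0]
H1 returns ([0], (6, 0))
= ([0], (6, 0))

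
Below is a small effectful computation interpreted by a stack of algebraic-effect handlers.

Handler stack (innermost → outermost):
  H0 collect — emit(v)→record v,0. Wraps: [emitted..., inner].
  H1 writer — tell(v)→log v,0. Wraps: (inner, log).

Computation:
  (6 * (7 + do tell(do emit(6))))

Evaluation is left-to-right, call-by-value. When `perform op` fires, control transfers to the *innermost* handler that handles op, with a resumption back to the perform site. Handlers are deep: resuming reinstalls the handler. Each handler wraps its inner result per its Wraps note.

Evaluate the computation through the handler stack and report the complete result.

Working:
emit(6) @ H0 ⇒ out+=6
tell(0) @ H1 ⇒ log+=0
H0 returns [6, 42]
H1 returns ([6, 42], (0))
= ([6, 42], (0))

Answer: ([6, 42], (0))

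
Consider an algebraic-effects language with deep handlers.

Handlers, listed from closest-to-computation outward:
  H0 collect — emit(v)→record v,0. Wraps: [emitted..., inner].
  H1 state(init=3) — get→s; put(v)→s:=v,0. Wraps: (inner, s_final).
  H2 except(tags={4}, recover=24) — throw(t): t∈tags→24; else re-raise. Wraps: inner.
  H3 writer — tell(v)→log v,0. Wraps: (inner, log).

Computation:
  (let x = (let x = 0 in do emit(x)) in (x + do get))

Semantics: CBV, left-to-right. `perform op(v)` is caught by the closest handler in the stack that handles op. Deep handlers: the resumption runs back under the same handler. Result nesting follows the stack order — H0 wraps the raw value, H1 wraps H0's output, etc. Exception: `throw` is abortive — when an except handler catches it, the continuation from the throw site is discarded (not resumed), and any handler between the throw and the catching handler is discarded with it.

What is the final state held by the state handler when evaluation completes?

Step-by-step:
emit(0) @ H0 ⇒ out+=0
get @ H1 ⇒ 3
H0 returns [0, 3]
H1 returns ([0, 3], 3)
H2 returns ([0, 3], 3)
H3 returns (([0, 3], 3), ())
= (([0, 3], 3), ())

Answer: 3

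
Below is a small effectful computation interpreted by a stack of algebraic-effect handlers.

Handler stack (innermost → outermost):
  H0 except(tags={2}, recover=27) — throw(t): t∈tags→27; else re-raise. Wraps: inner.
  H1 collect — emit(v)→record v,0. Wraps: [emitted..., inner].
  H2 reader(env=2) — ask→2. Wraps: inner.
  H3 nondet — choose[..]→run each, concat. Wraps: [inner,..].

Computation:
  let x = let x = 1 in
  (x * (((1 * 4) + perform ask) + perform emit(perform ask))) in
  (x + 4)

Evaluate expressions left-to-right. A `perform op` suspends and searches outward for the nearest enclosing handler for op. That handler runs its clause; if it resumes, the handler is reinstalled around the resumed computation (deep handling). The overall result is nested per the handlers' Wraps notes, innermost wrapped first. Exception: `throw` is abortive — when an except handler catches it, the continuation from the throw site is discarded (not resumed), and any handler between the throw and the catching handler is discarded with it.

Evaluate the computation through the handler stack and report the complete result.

Answer: [[2, 10]]

Step-by-step:
ask @ H2 ⇒ 2
ask @ H2 ⇒ 2
emit(2) @ H1 ⇒ out+=2
H0 returns 10
H1 returns [2, 10]
H2 returns [2, 10]
H3 returns [[2, 10]]
= [[2, 10]]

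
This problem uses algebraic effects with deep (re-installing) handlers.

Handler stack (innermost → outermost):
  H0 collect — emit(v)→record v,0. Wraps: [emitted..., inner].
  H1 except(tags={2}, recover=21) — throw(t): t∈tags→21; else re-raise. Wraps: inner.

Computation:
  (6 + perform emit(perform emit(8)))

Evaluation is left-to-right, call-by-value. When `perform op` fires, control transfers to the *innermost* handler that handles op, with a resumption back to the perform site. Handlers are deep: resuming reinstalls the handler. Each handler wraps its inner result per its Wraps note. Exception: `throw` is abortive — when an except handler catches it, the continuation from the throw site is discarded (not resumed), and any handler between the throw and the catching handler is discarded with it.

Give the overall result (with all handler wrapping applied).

Answer: [8, 0, 6]

Step-by-step:
emit(8) @ H0 ⇒ out+=8
emit(0) @ H0 ⇒ out+=0
H0 returns [8, 0, 6]
H1 returns [8, 0, 6]
= [8, 0, 6]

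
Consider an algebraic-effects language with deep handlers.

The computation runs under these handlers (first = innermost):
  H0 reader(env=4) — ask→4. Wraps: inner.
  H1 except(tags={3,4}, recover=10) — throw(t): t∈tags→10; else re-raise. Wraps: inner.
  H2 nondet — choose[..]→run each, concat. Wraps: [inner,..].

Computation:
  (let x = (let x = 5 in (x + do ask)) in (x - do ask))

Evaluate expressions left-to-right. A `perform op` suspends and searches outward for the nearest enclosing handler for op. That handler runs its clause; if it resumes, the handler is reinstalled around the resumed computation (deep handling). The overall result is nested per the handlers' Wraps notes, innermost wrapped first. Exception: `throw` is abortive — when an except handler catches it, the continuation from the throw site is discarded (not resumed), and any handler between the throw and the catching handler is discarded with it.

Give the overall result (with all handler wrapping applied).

Evaluation trace:
ask @ H0 ⇒ 4
ask @ H0 ⇒ 4
H0 returns 5
H1 returns 5
H2 returns [5]
= [5]

Answer: [5]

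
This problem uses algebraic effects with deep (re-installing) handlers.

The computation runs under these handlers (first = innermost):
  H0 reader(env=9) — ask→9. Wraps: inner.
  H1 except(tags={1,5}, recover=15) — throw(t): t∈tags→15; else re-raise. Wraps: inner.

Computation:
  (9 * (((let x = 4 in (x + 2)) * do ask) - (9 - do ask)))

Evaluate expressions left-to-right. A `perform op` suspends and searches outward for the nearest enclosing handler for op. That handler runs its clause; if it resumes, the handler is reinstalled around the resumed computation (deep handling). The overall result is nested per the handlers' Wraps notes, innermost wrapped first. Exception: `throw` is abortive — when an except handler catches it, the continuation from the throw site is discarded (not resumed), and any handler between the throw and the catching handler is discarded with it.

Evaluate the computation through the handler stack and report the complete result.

Evaluation trace:
ask @ H0 ⇒ 9
ask @ H0 ⇒ 9
H0 returns 486
H1 returns 486
= 486

Answer: 486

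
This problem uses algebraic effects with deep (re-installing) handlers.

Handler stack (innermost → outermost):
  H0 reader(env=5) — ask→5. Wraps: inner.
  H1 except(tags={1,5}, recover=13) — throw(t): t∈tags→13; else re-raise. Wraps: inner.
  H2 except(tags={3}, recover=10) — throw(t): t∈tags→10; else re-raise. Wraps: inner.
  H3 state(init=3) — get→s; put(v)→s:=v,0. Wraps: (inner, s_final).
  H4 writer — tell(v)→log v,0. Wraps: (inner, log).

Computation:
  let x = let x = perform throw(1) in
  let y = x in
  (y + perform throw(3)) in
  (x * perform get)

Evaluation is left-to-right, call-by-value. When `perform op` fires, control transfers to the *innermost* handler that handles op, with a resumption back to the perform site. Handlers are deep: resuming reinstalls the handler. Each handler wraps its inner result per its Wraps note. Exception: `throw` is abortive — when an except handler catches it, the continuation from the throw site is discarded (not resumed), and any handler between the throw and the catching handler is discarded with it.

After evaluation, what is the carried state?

Working:
throw(1) @ H1 caught ⇒ 13
H2 returns 13
H3 returns (13, 3)
H4 returns ((13, 3), ())
= ((13, 3), ())

Answer: 3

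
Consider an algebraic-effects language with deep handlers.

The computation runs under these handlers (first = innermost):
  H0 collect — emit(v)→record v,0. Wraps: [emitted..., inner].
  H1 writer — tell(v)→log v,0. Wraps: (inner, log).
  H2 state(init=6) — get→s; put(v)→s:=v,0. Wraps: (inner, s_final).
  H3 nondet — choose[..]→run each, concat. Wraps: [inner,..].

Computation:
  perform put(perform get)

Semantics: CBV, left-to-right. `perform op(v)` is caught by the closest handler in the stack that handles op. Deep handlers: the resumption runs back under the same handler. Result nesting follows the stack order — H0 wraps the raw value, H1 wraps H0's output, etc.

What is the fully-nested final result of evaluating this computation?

Answer: [(([0], ()), 6)]

Step-by-step:
get @ H2 ⇒ 6
put(6) @ H2 ⇒ s:=6
H0 returns [0]
H1 returns ([0], ())
H2 returns (([0], ()), 6)
H3 returns [(([0], ()), 6)]
= [(([0], ()), 6)]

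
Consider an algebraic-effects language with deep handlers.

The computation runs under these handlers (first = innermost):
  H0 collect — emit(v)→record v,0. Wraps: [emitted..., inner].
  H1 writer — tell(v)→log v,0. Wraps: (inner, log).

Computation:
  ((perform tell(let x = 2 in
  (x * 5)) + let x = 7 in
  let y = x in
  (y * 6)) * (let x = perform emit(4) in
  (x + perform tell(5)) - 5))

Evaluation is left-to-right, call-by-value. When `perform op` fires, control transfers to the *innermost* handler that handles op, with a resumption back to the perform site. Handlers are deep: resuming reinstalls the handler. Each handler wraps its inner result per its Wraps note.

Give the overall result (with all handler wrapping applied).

Answer: ([4, -210], (10, 5))

Working:
tell(10) @ H1 ⇒ log+=10
emit(4) @ H0 ⇒ out+=4
tell(5) @ H1 ⇒ log+=5
H0 returns [4, -210]
H1 returns ([4, -210], (10, 5))
= ([4, -210], (10, 5))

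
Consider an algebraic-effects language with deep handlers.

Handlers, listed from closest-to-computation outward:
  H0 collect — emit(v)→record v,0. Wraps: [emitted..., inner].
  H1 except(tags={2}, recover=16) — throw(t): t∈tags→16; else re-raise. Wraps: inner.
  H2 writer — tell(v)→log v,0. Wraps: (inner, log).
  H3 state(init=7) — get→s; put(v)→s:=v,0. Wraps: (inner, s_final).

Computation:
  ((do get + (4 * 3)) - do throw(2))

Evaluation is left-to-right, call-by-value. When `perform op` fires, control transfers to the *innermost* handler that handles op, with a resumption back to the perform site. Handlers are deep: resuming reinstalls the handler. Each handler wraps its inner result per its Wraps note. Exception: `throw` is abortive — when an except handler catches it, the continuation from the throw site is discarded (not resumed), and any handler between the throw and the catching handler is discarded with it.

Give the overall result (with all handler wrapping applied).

Answer: ((16, ()), 7)

Working:
get @ H3 ⇒ 7
throw(2) @ H1 caught ⇒ 16
H2 returns (16, ())
H3 returns ((16, ()), 7)
= ((16, ()), 7)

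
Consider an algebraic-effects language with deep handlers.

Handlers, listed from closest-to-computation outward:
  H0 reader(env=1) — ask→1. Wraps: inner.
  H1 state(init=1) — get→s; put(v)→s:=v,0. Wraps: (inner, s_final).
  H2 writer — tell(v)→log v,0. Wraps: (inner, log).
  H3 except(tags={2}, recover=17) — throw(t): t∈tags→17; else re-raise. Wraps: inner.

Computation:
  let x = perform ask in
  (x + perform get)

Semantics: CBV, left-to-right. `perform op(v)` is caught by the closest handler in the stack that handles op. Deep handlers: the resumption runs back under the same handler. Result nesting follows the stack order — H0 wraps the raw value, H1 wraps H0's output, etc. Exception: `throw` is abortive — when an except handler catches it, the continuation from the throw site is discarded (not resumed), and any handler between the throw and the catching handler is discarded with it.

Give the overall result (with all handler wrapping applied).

Answer: ((2, 1), ())

Step-by-step:
ask @ H0 ⇒ 1
get @ H1 ⇒ 1
H0 returns 2
H1 returns (2, 1)
H2 returns ((2, 1), ())
H3 returns ((2, 1), ())
= ((2, 1), ())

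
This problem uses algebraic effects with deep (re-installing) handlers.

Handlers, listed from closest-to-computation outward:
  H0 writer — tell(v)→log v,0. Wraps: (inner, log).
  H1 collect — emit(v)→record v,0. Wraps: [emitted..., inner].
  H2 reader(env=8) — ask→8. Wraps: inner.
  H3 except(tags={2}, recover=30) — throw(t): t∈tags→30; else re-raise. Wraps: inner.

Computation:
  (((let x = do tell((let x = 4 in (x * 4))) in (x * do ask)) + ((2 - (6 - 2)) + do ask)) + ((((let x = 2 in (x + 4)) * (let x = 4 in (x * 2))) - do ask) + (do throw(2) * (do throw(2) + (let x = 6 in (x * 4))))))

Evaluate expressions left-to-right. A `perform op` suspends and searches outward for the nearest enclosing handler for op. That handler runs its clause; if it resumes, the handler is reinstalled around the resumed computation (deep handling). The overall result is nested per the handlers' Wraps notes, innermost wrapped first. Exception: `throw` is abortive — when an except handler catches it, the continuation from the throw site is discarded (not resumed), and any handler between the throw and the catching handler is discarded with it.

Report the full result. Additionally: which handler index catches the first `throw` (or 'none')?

Working:
tell(16) @ H0 ⇒ log+=16
ask @ H2 ⇒ 8
ask @ H2 ⇒ 8
ask @ H2 ⇒ 8
throw(2) @ H3 caught ⇒ 30
= 30

Answer: 30 ; first throw caught by: H3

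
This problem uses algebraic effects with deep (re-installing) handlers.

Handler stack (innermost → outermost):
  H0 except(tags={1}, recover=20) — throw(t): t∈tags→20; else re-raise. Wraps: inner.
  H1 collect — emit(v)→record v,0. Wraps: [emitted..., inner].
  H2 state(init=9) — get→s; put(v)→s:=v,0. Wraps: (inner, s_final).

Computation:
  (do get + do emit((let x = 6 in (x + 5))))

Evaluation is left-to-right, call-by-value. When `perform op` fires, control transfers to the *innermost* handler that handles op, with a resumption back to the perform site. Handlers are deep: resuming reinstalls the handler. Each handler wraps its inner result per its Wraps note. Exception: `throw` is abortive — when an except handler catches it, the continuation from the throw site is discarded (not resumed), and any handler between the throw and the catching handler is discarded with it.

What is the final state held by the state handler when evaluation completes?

Step-by-step:
get @ H2 ⇒ 9
emit(11) @ H1 ⇒ out+=11
H0 returns 9
H1 returns [11, 9]
H2 returns ([11, 9], 9)
= ([11, 9], 9)

Answer: 9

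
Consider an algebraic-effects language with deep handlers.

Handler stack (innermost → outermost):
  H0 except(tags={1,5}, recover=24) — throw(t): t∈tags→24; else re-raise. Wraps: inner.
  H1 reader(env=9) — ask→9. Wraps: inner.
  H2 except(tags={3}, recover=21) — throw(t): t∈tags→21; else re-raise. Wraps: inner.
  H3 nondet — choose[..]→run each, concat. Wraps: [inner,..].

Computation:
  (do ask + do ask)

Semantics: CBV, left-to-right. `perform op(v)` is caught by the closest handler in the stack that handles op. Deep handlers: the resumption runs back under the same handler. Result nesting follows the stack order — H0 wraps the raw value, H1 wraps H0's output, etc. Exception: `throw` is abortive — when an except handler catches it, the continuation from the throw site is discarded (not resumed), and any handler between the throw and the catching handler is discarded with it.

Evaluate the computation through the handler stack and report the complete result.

Step-by-step:
ask @ H1 ⇒ 9
ask @ H1 ⇒ 9
H0 returns 18
H1 returns 18
H2 returns 18
H3 returns [18]
= [18]

Answer: [18]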